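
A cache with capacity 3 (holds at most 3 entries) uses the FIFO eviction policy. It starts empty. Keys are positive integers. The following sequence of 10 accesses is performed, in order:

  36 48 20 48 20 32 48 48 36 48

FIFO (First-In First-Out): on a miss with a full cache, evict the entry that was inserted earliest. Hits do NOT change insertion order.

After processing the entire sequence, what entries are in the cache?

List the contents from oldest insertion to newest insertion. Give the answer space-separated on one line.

FIFO simulation (capacity=3):
  1. access 36: MISS. Cache (old->new): [36]
  2. access 48: MISS. Cache (old->new): [36 48]
  3. access 20: MISS. Cache (old->new): [36 48 20]
  4. access 48: HIT. Cache (old->new): [36 48 20]
  5. access 20: HIT. Cache (old->new): [36 48 20]
  6. access 32: MISS, evict 36. Cache (old->new): [48 20 32]
  7. access 48: HIT. Cache (old->new): [48 20 32]
  8. access 48: HIT. Cache (old->new): [48 20 32]
  9. access 36: MISS, evict 48. Cache (old->new): [20 32 36]
  10. access 48: MISS, evict 20. Cache (old->new): [32 36 48]
Total: 4 hits, 6 misses, 3 evictions

Answer: 32 36 48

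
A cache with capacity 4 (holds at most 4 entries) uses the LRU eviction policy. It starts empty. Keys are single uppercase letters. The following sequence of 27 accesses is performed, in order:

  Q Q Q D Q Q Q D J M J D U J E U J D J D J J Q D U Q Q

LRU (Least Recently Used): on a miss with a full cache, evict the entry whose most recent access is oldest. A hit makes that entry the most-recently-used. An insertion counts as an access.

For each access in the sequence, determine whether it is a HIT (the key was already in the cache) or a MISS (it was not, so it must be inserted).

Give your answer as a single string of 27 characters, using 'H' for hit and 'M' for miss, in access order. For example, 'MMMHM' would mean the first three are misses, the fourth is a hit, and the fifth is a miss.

Answer: MHHMHHHHMMHHMHMHHHHHHHMHHHH

Derivation:
LRU simulation (capacity=4):
  1. access Q: MISS. Cache (LRU->MRU): [Q]
  2. access Q: HIT. Cache (LRU->MRU): [Q]
  3. access Q: HIT. Cache (LRU->MRU): [Q]
  4. access D: MISS. Cache (LRU->MRU): [Q D]
  5. access Q: HIT. Cache (LRU->MRU): [D Q]
  6. access Q: HIT. Cache (LRU->MRU): [D Q]
  7. access Q: HIT. Cache (LRU->MRU): [D Q]
  8. access D: HIT. Cache (LRU->MRU): [Q D]
  9. access J: MISS. Cache (LRU->MRU): [Q D J]
  10. access M: MISS. Cache (LRU->MRU): [Q D J M]
  11. access J: HIT. Cache (LRU->MRU): [Q D M J]
  12. access D: HIT. Cache (LRU->MRU): [Q M J D]
  13. access U: MISS, evict Q. Cache (LRU->MRU): [M J D U]
  14. access J: HIT. Cache (LRU->MRU): [M D U J]
  15. access E: MISS, evict M. Cache (LRU->MRU): [D U J E]
  16. access U: HIT. Cache (LRU->MRU): [D J E U]
  17. access J: HIT. Cache (LRU->MRU): [D E U J]
  18. access D: HIT. Cache (LRU->MRU): [E U J D]
  19. access J: HIT. Cache (LRU->MRU): [E U D J]
  20. access D: HIT. Cache (LRU->MRU): [E U J D]
  21. access J: HIT. Cache (LRU->MRU): [E U D J]
  22. access J: HIT. Cache (LRU->MRU): [E U D J]
  23. access Q: MISS, evict E. Cache (LRU->MRU): [U D J Q]
  24. access D: HIT. Cache (LRU->MRU): [U J Q D]
  25. access U: HIT. Cache (LRU->MRU): [J Q D U]
  26. access Q: HIT. Cache (LRU->MRU): [J D U Q]
  27. access Q: HIT. Cache (LRU->MRU): [J D U Q]
Total: 20 hits, 7 misses, 3 evictions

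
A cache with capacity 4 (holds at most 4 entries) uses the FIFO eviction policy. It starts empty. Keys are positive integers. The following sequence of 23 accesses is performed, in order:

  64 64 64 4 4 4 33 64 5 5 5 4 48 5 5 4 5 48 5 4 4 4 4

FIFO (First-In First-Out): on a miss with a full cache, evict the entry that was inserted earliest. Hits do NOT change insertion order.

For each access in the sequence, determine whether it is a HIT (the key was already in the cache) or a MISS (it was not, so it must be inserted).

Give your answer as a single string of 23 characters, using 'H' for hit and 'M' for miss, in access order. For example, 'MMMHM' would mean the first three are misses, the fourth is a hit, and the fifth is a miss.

Answer: MHHMHHMHMHHHMHHHHHHHHHH

Derivation:
FIFO simulation (capacity=4):
  1. access 64: MISS. Cache (old->new): [64]
  2. access 64: HIT. Cache (old->new): [64]
  3. access 64: HIT. Cache (old->new): [64]
  4. access 4: MISS. Cache (old->new): [64 4]
  5. access 4: HIT. Cache (old->new): [64 4]
  6. access 4: HIT. Cache (old->new): [64 4]
  7. access 33: MISS. Cache (old->new): [64 4 33]
  8. access 64: HIT. Cache (old->new): [64 4 33]
  9. access 5: MISS. Cache (old->new): [64 4 33 5]
  10. access 5: HIT. Cache (old->new): [64 4 33 5]
  11. access 5: HIT. Cache (old->new): [64 4 33 5]
  12. access 4: HIT. Cache (old->new): [64 4 33 5]
  13. access 48: MISS, evict 64. Cache (old->new): [4 33 5 48]
  14. access 5: HIT. Cache (old->new): [4 33 5 48]
  15. access 5: HIT. Cache (old->new): [4 33 5 48]
  16. access 4: HIT. Cache (old->new): [4 33 5 48]
  17. access 5: HIT. Cache (old->new): [4 33 5 48]
  18. access 48: HIT. Cache (old->new): [4 33 5 48]
  19. access 5: HIT. Cache (old->new): [4 33 5 48]
  20. access 4: HIT. Cache (old->new): [4 33 5 48]
  21. access 4: HIT. Cache (old->new): [4 33 5 48]
  22. access 4: HIT. Cache (old->new): [4 33 5 48]
  23. access 4: HIT. Cache (old->new): [4 33 5 48]
Total: 18 hits, 5 misses, 1 evictions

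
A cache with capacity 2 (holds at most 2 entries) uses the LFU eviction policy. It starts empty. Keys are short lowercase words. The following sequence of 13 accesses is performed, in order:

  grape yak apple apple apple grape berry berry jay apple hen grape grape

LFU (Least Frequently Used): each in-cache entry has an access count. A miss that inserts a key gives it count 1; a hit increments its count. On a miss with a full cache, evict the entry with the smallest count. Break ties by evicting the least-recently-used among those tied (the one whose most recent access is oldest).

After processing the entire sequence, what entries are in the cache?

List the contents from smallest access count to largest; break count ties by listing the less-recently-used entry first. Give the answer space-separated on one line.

LFU simulation (capacity=2):
  1. access grape: MISS. Cache: [grape(c=1)]
  2. access yak: MISS. Cache: [grape(c=1) yak(c=1)]
  3. access apple: MISS, evict grape(c=1). Cache: [yak(c=1) apple(c=1)]
  4. access apple: HIT, count now 2. Cache: [yak(c=1) apple(c=2)]
  5. access apple: HIT, count now 3. Cache: [yak(c=1) apple(c=3)]
  6. access grape: MISS, evict yak(c=1). Cache: [grape(c=1) apple(c=3)]
  7. access berry: MISS, evict grape(c=1). Cache: [berry(c=1) apple(c=3)]
  8. access berry: HIT, count now 2. Cache: [berry(c=2) apple(c=3)]
  9. access jay: MISS, evict berry(c=2). Cache: [jay(c=1) apple(c=3)]
  10. access apple: HIT, count now 4. Cache: [jay(c=1) apple(c=4)]
  11. access hen: MISS, evict jay(c=1). Cache: [hen(c=1) apple(c=4)]
  12. access grape: MISS, evict hen(c=1). Cache: [grape(c=1) apple(c=4)]
  13. access grape: HIT, count now 2. Cache: [grape(c=2) apple(c=4)]
Total: 5 hits, 8 misses, 6 evictions

Answer: grape apple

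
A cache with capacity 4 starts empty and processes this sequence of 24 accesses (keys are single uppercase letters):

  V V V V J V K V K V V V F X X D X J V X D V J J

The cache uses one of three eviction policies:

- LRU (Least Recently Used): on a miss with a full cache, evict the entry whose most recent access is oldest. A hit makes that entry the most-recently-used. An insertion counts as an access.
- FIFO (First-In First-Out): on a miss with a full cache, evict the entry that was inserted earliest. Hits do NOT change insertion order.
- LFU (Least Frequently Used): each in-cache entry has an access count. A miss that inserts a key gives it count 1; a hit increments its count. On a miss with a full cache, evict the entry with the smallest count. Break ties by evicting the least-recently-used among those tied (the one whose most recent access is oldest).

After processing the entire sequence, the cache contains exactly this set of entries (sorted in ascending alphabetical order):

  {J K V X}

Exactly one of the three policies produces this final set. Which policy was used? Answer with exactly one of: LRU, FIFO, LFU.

Answer: LFU

Derivation:
Simulating under each policy and comparing final sets:
  LRU: final set = {D J V X} -> differs
  FIFO: final set = {D J V X} -> differs
  LFU: final set = {J K V X} -> MATCHES target
Only LFU produces the target set.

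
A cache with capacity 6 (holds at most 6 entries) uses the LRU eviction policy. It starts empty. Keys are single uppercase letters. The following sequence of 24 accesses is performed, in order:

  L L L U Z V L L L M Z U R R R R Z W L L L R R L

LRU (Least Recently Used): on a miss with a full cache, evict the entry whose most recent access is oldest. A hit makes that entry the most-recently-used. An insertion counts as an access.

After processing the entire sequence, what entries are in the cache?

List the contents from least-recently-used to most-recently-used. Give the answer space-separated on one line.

LRU simulation (capacity=6):
  1. access L: MISS. Cache (LRU->MRU): [L]
  2. access L: HIT. Cache (LRU->MRU): [L]
  3. access L: HIT. Cache (LRU->MRU): [L]
  4. access U: MISS. Cache (LRU->MRU): [L U]
  5. access Z: MISS. Cache (LRU->MRU): [L U Z]
  6. access V: MISS. Cache (LRU->MRU): [L U Z V]
  7. access L: HIT. Cache (LRU->MRU): [U Z V L]
  8. access L: HIT. Cache (LRU->MRU): [U Z V L]
  9. access L: HIT. Cache (LRU->MRU): [U Z V L]
  10. access M: MISS. Cache (LRU->MRU): [U Z V L M]
  11. access Z: HIT. Cache (LRU->MRU): [U V L M Z]
  12. access U: HIT. Cache (LRU->MRU): [V L M Z U]
  13. access R: MISS. Cache (LRU->MRU): [V L M Z U R]
  14. access R: HIT. Cache (LRU->MRU): [V L M Z U R]
  15. access R: HIT. Cache (LRU->MRU): [V L M Z U R]
  16. access R: HIT. Cache (LRU->MRU): [V L M Z U R]
  17. access Z: HIT. Cache (LRU->MRU): [V L M U R Z]
  18. access W: MISS, evict V. Cache (LRU->MRU): [L M U R Z W]
  19. access L: HIT. Cache (LRU->MRU): [M U R Z W L]
  20. access L: HIT. Cache (LRU->MRU): [M U R Z W L]
  21. access L: HIT. Cache (LRU->MRU): [M U R Z W L]
  22. access R: HIT. Cache (LRU->MRU): [M U Z W L R]
  23. access R: HIT. Cache (LRU->MRU): [M U Z W L R]
  24. access L: HIT. Cache (LRU->MRU): [M U Z W R L]
Total: 17 hits, 7 misses, 1 evictions

Answer: M U Z W R L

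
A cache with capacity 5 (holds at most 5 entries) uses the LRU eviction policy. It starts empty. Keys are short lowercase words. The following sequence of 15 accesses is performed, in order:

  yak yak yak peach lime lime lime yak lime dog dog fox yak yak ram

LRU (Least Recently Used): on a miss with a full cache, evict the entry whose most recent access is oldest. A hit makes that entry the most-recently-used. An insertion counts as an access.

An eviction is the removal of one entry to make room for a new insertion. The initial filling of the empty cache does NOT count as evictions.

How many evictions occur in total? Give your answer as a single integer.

Answer: 1

Derivation:
LRU simulation (capacity=5):
  1. access yak: MISS. Cache (LRU->MRU): [yak]
  2. access yak: HIT. Cache (LRU->MRU): [yak]
  3. access yak: HIT. Cache (LRU->MRU): [yak]
  4. access peach: MISS. Cache (LRU->MRU): [yak peach]
  5. access lime: MISS. Cache (LRU->MRU): [yak peach lime]
  6. access lime: HIT. Cache (LRU->MRU): [yak peach lime]
  7. access lime: HIT. Cache (LRU->MRU): [yak peach lime]
  8. access yak: HIT. Cache (LRU->MRU): [peach lime yak]
  9. access lime: HIT. Cache (LRU->MRU): [peach yak lime]
  10. access dog: MISS. Cache (LRU->MRU): [peach yak lime dog]
  11. access dog: HIT. Cache (LRU->MRU): [peach yak lime dog]
  12. access fox: MISS. Cache (LRU->MRU): [peach yak lime dog fox]
  13. access yak: HIT. Cache (LRU->MRU): [peach lime dog fox yak]
  14. access yak: HIT. Cache (LRU->MRU): [peach lime dog fox yak]
  15. access ram: MISS, evict peach. Cache (LRU->MRU): [lime dog fox yak ram]
Total: 9 hits, 6 misses, 1 evictions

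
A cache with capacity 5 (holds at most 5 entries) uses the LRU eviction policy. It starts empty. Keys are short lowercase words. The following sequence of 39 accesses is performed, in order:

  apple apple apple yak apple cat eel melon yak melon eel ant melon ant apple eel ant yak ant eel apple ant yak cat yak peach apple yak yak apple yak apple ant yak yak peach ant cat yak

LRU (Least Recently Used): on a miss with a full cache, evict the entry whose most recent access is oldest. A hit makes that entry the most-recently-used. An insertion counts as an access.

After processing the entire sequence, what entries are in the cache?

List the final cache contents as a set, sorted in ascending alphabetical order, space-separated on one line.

Answer: ant apple cat peach yak

Derivation:
LRU simulation (capacity=5):
  1. access apple: MISS. Cache (LRU->MRU): [apple]
  2. access apple: HIT. Cache (LRU->MRU): [apple]
  3. access apple: HIT. Cache (LRU->MRU): [apple]
  4. access yak: MISS. Cache (LRU->MRU): [apple yak]
  5. access apple: HIT. Cache (LRU->MRU): [yak apple]
  6. access cat: MISS. Cache (LRU->MRU): [yak apple cat]
  7. access eel: MISS. Cache (LRU->MRU): [yak apple cat eel]
  8. access melon: MISS. Cache (LRU->MRU): [yak apple cat eel melon]
  9. access yak: HIT. Cache (LRU->MRU): [apple cat eel melon yak]
  10. access melon: HIT. Cache (LRU->MRU): [apple cat eel yak melon]
  11. access eel: HIT. Cache (LRU->MRU): [apple cat yak melon eel]
  12. access ant: MISS, evict apple. Cache (LRU->MRU): [cat yak melon eel ant]
  13. access melon: HIT. Cache (LRU->MRU): [cat yak eel ant melon]
  14. access ant: HIT. Cache (LRU->MRU): [cat yak eel melon ant]
  15. access apple: MISS, evict cat. Cache (LRU->MRU): [yak eel melon ant apple]
  16. access eel: HIT. Cache (LRU->MRU): [yak melon ant apple eel]
  17. access ant: HIT. Cache (LRU->MRU): [yak melon apple eel ant]
  18. access yak: HIT. Cache (LRU->MRU): [melon apple eel ant yak]
  19. access ant: HIT. Cache (LRU->MRU): [melon apple eel yak ant]
  20. access eel: HIT. Cache (LRU->MRU): [melon apple yak ant eel]
  21. access apple: HIT. Cache (LRU->MRU): [melon yak ant eel apple]
  22. access ant: HIT. Cache (LRU->MRU): [melon yak eel apple ant]
  23. access yak: HIT. Cache (LRU->MRU): [melon eel apple ant yak]
  24. access cat: MISS, evict melon. Cache (LRU->MRU): [eel apple ant yak cat]
  25. access yak: HIT. Cache (LRU->MRU): [eel apple ant cat yak]
  26. access peach: MISS, evict eel. Cache (LRU->MRU): [apple ant cat yak peach]
  27. access apple: HIT. Cache (LRU->MRU): [ant cat yak peach apple]
  28. access yak: HIT. Cache (LRU->MRU): [ant cat peach apple yak]
  29. access yak: HIT. Cache (LRU->MRU): [ant cat peach apple yak]
  30. access apple: HIT. Cache (LRU->MRU): [ant cat peach yak apple]
  31. access yak: HIT. Cache (LRU->MRU): [ant cat peach apple yak]
  32. access apple: HIT. Cache (LRU->MRU): [ant cat peach yak apple]
  33. access ant: HIT. Cache (LRU->MRU): [cat peach yak apple ant]
  34. access yak: HIT. Cache (LRU->MRU): [cat peach apple ant yak]
  35. access yak: HIT. Cache (LRU->MRU): [cat peach apple ant yak]
  36. access peach: HIT. Cache (LRU->MRU): [cat apple ant yak peach]
  37. access ant: HIT. Cache (LRU->MRU): [cat apple yak peach ant]
  38. access cat: HIT. Cache (LRU->MRU): [apple yak peach ant cat]
  39. access yak: HIT. Cache (LRU->MRU): [apple peach ant cat yak]
Total: 30 hits, 9 misses, 4 evictions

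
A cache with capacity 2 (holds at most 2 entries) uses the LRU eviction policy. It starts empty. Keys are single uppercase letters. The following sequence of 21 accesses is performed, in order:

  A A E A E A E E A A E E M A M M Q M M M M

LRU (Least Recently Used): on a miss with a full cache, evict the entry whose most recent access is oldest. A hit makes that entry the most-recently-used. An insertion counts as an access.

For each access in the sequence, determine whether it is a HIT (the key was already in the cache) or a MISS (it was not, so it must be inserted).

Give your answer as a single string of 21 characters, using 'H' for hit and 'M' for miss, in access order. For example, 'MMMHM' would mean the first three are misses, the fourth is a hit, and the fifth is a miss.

Answer: MHMHHHHHHHHHMMHHMHHHH

Derivation:
LRU simulation (capacity=2):
  1. access A: MISS. Cache (LRU->MRU): [A]
  2. access A: HIT. Cache (LRU->MRU): [A]
  3. access E: MISS. Cache (LRU->MRU): [A E]
  4. access A: HIT. Cache (LRU->MRU): [E A]
  5. access E: HIT. Cache (LRU->MRU): [A E]
  6. access A: HIT. Cache (LRU->MRU): [E A]
  7. access E: HIT. Cache (LRU->MRU): [A E]
  8. access E: HIT. Cache (LRU->MRU): [A E]
  9. access A: HIT. Cache (LRU->MRU): [E A]
  10. access A: HIT. Cache (LRU->MRU): [E A]
  11. access E: HIT. Cache (LRU->MRU): [A E]
  12. access E: HIT. Cache (LRU->MRU): [A E]
  13. access M: MISS, evict A. Cache (LRU->MRU): [E M]
  14. access A: MISS, evict E. Cache (LRU->MRU): [M A]
  15. access M: HIT. Cache (LRU->MRU): [A M]
  16. access M: HIT. Cache (LRU->MRU): [A M]
  17. access Q: MISS, evict A. Cache (LRU->MRU): [M Q]
  18. access M: HIT. Cache (LRU->MRU): [Q M]
  19. access M: HIT. Cache (LRU->MRU): [Q M]
  20. access M: HIT. Cache (LRU->MRU): [Q M]
  21. access M: HIT. Cache (LRU->MRU): [Q M]
Total: 16 hits, 5 misses, 3 evictions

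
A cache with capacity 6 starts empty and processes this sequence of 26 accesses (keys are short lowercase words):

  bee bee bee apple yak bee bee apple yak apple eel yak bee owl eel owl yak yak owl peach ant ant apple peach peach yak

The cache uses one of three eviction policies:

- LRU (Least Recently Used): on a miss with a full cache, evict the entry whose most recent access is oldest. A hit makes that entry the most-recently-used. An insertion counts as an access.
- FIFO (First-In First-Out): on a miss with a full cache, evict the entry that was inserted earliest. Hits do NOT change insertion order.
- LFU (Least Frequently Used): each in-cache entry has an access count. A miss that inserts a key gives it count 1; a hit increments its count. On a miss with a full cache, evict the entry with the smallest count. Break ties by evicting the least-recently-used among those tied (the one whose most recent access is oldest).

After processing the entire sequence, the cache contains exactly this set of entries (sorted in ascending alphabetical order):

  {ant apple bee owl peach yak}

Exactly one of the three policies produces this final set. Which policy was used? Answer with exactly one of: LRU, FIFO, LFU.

Simulating under each policy and comparing final sets:
  LRU: final set = {ant apple eel owl peach yak} -> differs
  FIFO: final set = {ant apple eel owl peach yak} -> differs
  LFU: final set = {ant apple bee owl peach yak} -> MATCHES target
Only LFU produces the target set.

Answer: LFU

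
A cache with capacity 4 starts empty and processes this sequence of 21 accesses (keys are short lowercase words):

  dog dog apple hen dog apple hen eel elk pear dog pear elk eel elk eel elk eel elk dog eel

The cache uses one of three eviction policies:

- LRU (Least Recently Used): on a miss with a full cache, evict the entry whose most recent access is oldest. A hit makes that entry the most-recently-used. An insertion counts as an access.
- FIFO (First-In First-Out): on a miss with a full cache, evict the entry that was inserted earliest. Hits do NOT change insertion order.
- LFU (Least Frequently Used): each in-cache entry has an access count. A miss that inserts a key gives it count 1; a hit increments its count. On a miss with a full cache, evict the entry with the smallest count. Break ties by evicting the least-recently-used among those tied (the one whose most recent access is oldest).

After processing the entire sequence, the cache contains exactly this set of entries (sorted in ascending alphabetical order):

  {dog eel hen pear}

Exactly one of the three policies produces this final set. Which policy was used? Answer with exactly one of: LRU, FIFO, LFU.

Answer: LFU

Derivation:
Simulating under each policy and comparing final sets:
  LRU: final set = {dog eel elk pear} -> differs
  FIFO: final set = {dog eel elk pear} -> differs
  LFU: final set = {dog eel hen pear} -> MATCHES target
Only LFU produces the target set.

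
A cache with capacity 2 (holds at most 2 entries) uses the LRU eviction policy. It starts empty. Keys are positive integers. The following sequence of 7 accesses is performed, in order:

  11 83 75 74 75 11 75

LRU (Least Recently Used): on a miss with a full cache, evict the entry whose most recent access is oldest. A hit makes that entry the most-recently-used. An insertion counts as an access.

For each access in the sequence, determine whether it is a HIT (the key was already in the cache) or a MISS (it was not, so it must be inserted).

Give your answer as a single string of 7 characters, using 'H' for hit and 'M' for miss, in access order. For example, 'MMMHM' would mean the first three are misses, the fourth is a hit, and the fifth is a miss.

Answer: MMMMHMH

Derivation:
LRU simulation (capacity=2):
  1. access 11: MISS. Cache (LRU->MRU): [11]
  2. access 83: MISS. Cache (LRU->MRU): [11 83]
  3. access 75: MISS, evict 11. Cache (LRU->MRU): [83 75]
  4. access 74: MISS, evict 83. Cache (LRU->MRU): [75 74]
  5. access 75: HIT. Cache (LRU->MRU): [74 75]
  6. access 11: MISS, evict 74. Cache (LRU->MRU): [75 11]
  7. access 75: HIT. Cache (LRU->MRU): [11 75]
Total: 2 hits, 5 misses, 3 evictions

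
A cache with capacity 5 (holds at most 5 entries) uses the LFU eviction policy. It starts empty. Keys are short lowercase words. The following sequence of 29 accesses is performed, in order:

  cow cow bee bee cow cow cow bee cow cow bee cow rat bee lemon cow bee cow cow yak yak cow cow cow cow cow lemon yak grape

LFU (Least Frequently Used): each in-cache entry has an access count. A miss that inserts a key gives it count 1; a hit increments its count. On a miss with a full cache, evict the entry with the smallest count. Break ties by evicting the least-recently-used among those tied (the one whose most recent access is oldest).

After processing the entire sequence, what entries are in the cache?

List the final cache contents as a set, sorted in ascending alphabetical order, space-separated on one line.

LFU simulation (capacity=5):
  1. access cow: MISS. Cache: [cow(c=1)]
  2. access cow: HIT, count now 2. Cache: [cow(c=2)]
  3. access bee: MISS. Cache: [bee(c=1) cow(c=2)]
  4. access bee: HIT, count now 2. Cache: [cow(c=2) bee(c=2)]
  5. access cow: HIT, count now 3. Cache: [bee(c=2) cow(c=3)]
  6. access cow: HIT, count now 4. Cache: [bee(c=2) cow(c=4)]
  7. access cow: HIT, count now 5. Cache: [bee(c=2) cow(c=5)]
  8. access bee: HIT, count now 3. Cache: [bee(c=3) cow(c=5)]
  9. access cow: HIT, count now 6. Cache: [bee(c=3) cow(c=6)]
  10. access cow: HIT, count now 7. Cache: [bee(c=3) cow(c=7)]
  11. access bee: HIT, count now 4. Cache: [bee(c=4) cow(c=7)]
  12. access cow: HIT, count now 8. Cache: [bee(c=4) cow(c=8)]
  13. access rat: MISS. Cache: [rat(c=1) bee(c=4) cow(c=8)]
  14. access bee: HIT, count now 5. Cache: [rat(c=1) bee(c=5) cow(c=8)]
  15. access lemon: MISS. Cache: [rat(c=1) lemon(c=1) bee(c=5) cow(c=8)]
  16. access cow: HIT, count now 9. Cache: [rat(c=1) lemon(c=1) bee(c=5) cow(c=9)]
  17. access bee: HIT, count now 6. Cache: [rat(c=1) lemon(c=1) bee(c=6) cow(c=9)]
  18. access cow: HIT, count now 10. Cache: [rat(c=1) lemon(c=1) bee(c=6) cow(c=10)]
  19. access cow: HIT, count now 11. Cache: [rat(c=1) lemon(c=1) bee(c=6) cow(c=11)]
  20. access yak: MISS. Cache: [rat(c=1) lemon(c=1) yak(c=1) bee(c=6) cow(c=11)]
  21. access yak: HIT, count now 2. Cache: [rat(c=1) lemon(c=1) yak(c=2) bee(c=6) cow(c=11)]
  22. access cow: HIT, count now 12. Cache: [rat(c=1) lemon(c=1) yak(c=2) bee(c=6) cow(c=12)]
  23. access cow: HIT, count now 13. Cache: [rat(c=1) lemon(c=1) yak(c=2) bee(c=6) cow(c=13)]
  24. access cow: HIT, count now 14. Cache: [rat(c=1) lemon(c=1) yak(c=2) bee(c=6) cow(c=14)]
  25. access cow: HIT, count now 15. Cache: [rat(c=1) lemon(c=1) yak(c=2) bee(c=6) cow(c=15)]
  26. access cow: HIT, count now 16. Cache: [rat(c=1) lemon(c=1) yak(c=2) bee(c=6) cow(c=16)]
  27. access lemon: HIT, count now 2. Cache: [rat(c=1) yak(c=2) lemon(c=2) bee(c=6) cow(c=16)]
  28. access yak: HIT, count now 3. Cache: [rat(c=1) lemon(c=2) yak(c=3) bee(c=6) cow(c=16)]
  29. access grape: MISS, evict rat(c=1). Cache: [grape(c=1) lemon(c=2) yak(c=3) bee(c=6) cow(c=16)]
Total: 23 hits, 6 misses, 1 evictions

Answer: bee cow grape lemon yak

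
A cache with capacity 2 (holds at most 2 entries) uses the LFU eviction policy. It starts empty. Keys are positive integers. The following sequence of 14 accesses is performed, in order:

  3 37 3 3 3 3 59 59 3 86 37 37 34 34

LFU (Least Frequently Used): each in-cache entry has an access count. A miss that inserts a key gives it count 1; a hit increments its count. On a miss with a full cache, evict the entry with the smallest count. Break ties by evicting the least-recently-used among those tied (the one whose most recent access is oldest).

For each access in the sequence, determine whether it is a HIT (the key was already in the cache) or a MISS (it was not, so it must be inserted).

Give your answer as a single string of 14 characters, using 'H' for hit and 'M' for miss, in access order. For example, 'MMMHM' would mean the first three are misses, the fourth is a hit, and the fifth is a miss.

LFU simulation (capacity=2):
  1. access 3: MISS. Cache: [3(c=1)]
  2. access 37: MISS. Cache: [3(c=1) 37(c=1)]
  3. access 3: HIT, count now 2. Cache: [37(c=1) 3(c=2)]
  4. access 3: HIT, count now 3. Cache: [37(c=1) 3(c=3)]
  5. access 3: HIT, count now 4. Cache: [37(c=1) 3(c=4)]
  6. access 3: HIT, count now 5. Cache: [37(c=1) 3(c=5)]
  7. access 59: MISS, evict 37(c=1). Cache: [59(c=1) 3(c=5)]
  8. access 59: HIT, count now 2. Cache: [59(c=2) 3(c=5)]
  9. access 3: HIT, count now 6. Cache: [59(c=2) 3(c=6)]
  10. access 86: MISS, evict 59(c=2). Cache: [86(c=1) 3(c=6)]
  11. access 37: MISS, evict 86(c=1). Cache: [37(c=1) 3(c=6)]
  12. access 37: HIT, count now 2. Cache: [37(c=2) 3(c=6)]
  13. access 34: MISS, evict 37(c=2). Cache: [34(c=1) 3(c=6)]
  14. access 34: HIT, count now 2. Cache: [34(c=2) 3(c=6)]
Total: 8 hits, 6 misses, 4 evictions

Answer: MMHHHHMHHMMHMH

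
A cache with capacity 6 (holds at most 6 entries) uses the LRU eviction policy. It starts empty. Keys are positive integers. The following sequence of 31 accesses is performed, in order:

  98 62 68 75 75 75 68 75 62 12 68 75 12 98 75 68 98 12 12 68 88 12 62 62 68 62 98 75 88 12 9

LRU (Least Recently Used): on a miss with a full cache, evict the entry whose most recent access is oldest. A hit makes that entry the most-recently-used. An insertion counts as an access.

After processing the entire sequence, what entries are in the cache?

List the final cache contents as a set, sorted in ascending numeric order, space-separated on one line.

Answer: 9 12 62 75 88 98

Derivation:
LRU simulation (capacity=6):
  1. access 98: MISS. Cache (LRU->MRU): [98]
  2. access 62: MISS. Cache (LRU->MRU): [98 62]
  3. access 68: MISS. Cache (LRU->MRU): [98 62 68]
  4. access 75: MISS. Cache (LRU->MRU): [98 62 68 75]
  5. access 75: HIT. Cache (LRU->MRU): [98 62 68 75]
  6. access 75: HIT. Cache (LRU->MRU): [98 62 68 75]
  7. access 68: HIT. Cache (LRU->MRU): [98 62 75 68]
  8. access 75: HIT. Cache (LRU->MRU): [98 62 68 75]
  9. access 62: HIT. Cache (LRU->MRU): [98 68 75 62]
  10. access 12: MISS. Cache (LRU->MRU): [98 68 75 62 12]
  11. access 68: HIT. Cache (LRU->MRU): [98 75 62 12 68]
  12. access 75: HIT. Cache (LRU->MRU): [98 62 12 68 75]
  13. access 12: HIT. Cache (LRU->MRU): [98 62 68 75 12]
  14. access 98: HIT. Cache (LRU->MRU): [62 68 75 12 98]
  15. access 75: HIT. Cache (LRU->MRU): [62 68 12 98 75]
  16. access 68: HIT. Cache (LRU->MRU): [62 12 98 75 68]
  17. access 98: HIT. Cache (LRU->MRU): [62 12 75 68 98]
  18. access 12: HIT. Cache (LRU->MRU): [62 75 68 98 12]
  19. access 12: HIT. Cache (LRU->MRU): [62 75 68 98 12]
  20. access 68: HIT. Cache (LRU->MRU): [62 75 98 12 68]
  21. access 88: MISS. Cache (LRU->MRU): [62 75 98 12 68 88]
  22. access 12: HIT. Cache (LRU->MRU): [62 75 98 68 88 12]
  23. access 62: HIT. Cache (LRU->MRU): [75 98 68 88 12 62]
  24. access 62: HIT. Cache (LRU->MRU): [75 98 68 88 12 62]
  25. access 68: HIT. Cache (LRU->MRU): [75 98 88 12 62 68]
  26. access 62: HIT. Cache (LRU->MRU): [75 98 88 12 68 62]
  27. access 98: HIT. Cache (LRU->MRU): [75 88 12 68 62 98]
  28. access 75: HIT. Cache (LRU->MRU): [88 12 68 62 98 75]
  29. access 88: HIT. Cache (LRU->MRU): [12 68 62 98 75 88]
  30. access 12: HIT. Cache (LRU->MRU): [68 62 98 75 88 12]
  31. access 9: MISS, evict 68. Cache (LRU->MRU): [62 98 75 88 12 9]
Total: 24 hits, 7 misses, 1 evictions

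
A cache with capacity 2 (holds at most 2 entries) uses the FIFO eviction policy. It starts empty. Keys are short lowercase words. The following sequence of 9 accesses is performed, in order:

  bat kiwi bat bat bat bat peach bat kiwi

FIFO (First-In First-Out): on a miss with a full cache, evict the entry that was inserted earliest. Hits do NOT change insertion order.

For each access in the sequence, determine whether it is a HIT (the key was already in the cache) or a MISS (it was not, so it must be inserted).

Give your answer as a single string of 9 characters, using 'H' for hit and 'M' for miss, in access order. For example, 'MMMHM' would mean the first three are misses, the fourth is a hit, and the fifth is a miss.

FIFO simulation (capacity=2):
  1. access bat: MISS. Cache (old->new): [bat]
  2. access kiwi: MISS. Cache (old->new): [bat kiwi]
  3. access bat: HIT. Cache (old->new): [bat kiwi]
  4. access bat: HIT. Cache (old->new): [bat kiwi]
  5. access bat: HIT. Cache (old->new): [bat kiwi]
  6. access bat: HIT. Cache (old->new): [bat kiwi]
  7. access peach: MISS, evict bat. Cache (old->new): [kiwi peach]
  8. access bat: MISS, evict kiwi. Cache (old->new): [peach bat]
  9. access kiwi: MISS, evict peach. Cache (old->new): [bat kiwi]
Total: 4 hits, 5 misses, 3 evictions

Answer: MMHHHHMMM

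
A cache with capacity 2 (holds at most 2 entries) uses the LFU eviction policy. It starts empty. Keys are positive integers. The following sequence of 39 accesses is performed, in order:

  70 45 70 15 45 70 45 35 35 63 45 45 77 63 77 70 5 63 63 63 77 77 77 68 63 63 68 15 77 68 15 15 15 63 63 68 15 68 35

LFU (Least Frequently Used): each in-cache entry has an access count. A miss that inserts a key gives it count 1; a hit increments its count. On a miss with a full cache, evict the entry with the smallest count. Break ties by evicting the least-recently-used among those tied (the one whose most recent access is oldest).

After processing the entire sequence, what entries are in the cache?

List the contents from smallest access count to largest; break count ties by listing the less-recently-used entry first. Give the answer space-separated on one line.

LFU simulation (capacity=2):
  1. access 70: MISS. Cache: [70(c=1)]
  2. access 45: MISS. Cache: [70(c=1) 45(c=1)]
  3. access 70: HIT, count now 2. Cache: [45(c=1) 70(c=2)]
  4. access 15: MISS, evict 45(c=1). Cache: [15(c=1) 70(c=2)]
  5. access 45: MISS, evict 15(c=1). Cache: [45(c=1) 70(c=2)]
  6. access 70: HIT, count now 3. Cache: [45(c=1) 70(c=3)]
  7. access 45: HIT, count now 2. Cache: [45(c=2) 70(c=3)]
  8. access 35: MISS, evict 45(c=2). Cache: [35(c=1) 70(c=3)]
  9. access 35: HIT, count now 2. Cache: [35(c=2) 70(c=3)]
  10. access 63: MISS, evict 35(c=2). Cache: [63(c=1) 70(c=3)]
  11. access 45: MISS, evict 63(c=1). Cache: [45(c=1) 70(c=3)]
  12. access 45: HIT, count now 2. Cache: [45(c=2) 70(c=3)]
  13. access 77: MISS, evict 45(c=2). Cache: [77(c=1) 70(c=3)]
  14. access 63: MISS, evict 77(c=1). Cache: [63(c=1) 70(c=3)]
  15. access 77: MISS, evict 63(c=1). Cache: [77(c=1) 70(c=3)]
  16. access 70: HIT, count now 4. Cache: [77(c=1) 70(c=4)]
  17. access 5: MISS, evict 77(c=1). Cache: [5(c=1) 70(c=4)]
  18. access 63: MISS, evict 5(c=1). Cache: [63(c=1) 70(c=4)]
  19. access 63: HIT, count now 2. Cache: [63(c=2) 70(c=4)]
  20. access 63: HIT, count now 3. Cache: [63(c=3) 70(c=4)]
  21. access 77: MISS, evict 63(c=3). Cache: [77(c=1) 70(c=4)]
  22. access 77: HIT, count now 2. Cache: [77(c=2) 70(c=4)]
  23. access 77: HIT, count now 3. Cache: [77(c=3) 70(c=4)]
  24. access 68: MISS, evict 77(c=3). Cache: [68(c=1) 70(c=4)]
  25. access 63: MISS, evict 68(c=1). Cache: [63(c=1) 70(c=4)]
  26. access 63: HIT, count now 2. Cache: [63(c=2) 70(c=4)]
  27. access 68: MISS, evict 63(c=2). Cache: [68(c=1) 70(c=4)]
  28. access 15: MISS, evict 68(c=1). Cache: [15(c=1) 70(c=4)]
  29. access 77: MISS, evict 15(c=1). Cache: [77(c=1) 70(c=4)]
  30. access 68: MISS, evict 77(c=1). Cache: [68(c=1) 70(c=4)]
  31. access 15: MISS, evict 68(c=1). Cache: [15(c=1) 70(c=4)]
  32. access 15: HIT, count now 2. Cache: [15(c=2) 70(c=4)]
  33. access 15: HIT, count now 3. Cache: [15(c=3) 70(c=4)]
  34. access 63: MISS, evict 15(c=3). Cache: [63(c=1) 70(c=4)]
  35. access 63: HIT, count now 2. Cache: [63(c=2) 70(c=4)]
  36. access 68: MISS, evict 63(c=2). Cache: [68(c=1) 70(c=4)]
  37. access 15: MISS, evict 68(c=1). Cache: [15(c=1) 70(c=4)]
  38. access 68: MISS, evict 15(c=1). Cache: [68(c=1) 70(c=4)]
  39. access 35: MISS, evict 68(c=1). Cache: [35(c=1) 70(c=4)]
Total: 14 hits, 25 misses, 23 evictions

Answer: 35 70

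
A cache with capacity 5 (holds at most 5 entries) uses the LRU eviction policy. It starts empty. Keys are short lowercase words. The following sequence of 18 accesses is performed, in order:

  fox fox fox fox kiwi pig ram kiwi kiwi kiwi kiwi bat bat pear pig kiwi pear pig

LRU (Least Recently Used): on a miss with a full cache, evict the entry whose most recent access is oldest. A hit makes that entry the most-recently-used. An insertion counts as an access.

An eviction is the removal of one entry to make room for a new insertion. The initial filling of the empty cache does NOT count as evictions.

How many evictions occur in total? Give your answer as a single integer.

Answer: 1

Derivation:
LRU simulation (capacity=5):
  1. access fox: MISS. Cache (LRU->MRU): [fox]
  2. access fox: HIT. Cache (LRU->MRU): [fox]
  3. access fox: HIT. Cache (LRU->MRU): [fox]
  4. access fox: HIT. Cache (LRU->MRU): [fox]
  5. access kiwi: MISS. Cache (LRU->MRU): [fox kiwi]
  6. access pig: MISS. Cache (LRU->MRU): [fox kiwi pig]
  7. access ram: MISS. Cache (LRU->MRU): [fox kiwi pig ram]
  8. access kiwi: HIT. Cache (LRU->MRU): [fox pig ram kiwi]
  9. access kiwi: HIT. Cache (LRU->MRU): [fox pig ram kiwi]
  10. access kiwi: HIT. Cache (LRU->MRU): [fox pig ram kiwi]
  11. access kiwi: HIT. Cache (LRU->MRU): [fox pig ram kiwi]
  12. access bat: MISS. Cache (LRU->MRU): [fox pig ram kiwi bat]
  13. access bat: HIT. Cache (LRU->MRU): [fox pig ram kiwi bat]
  14. access pear: MISS, evict fox. Cache (LRU->MRU): [pig ram kiwi bat pear]
  15. access pig: HIT. Cache (LRU->MRU): [ram kiwi bat pear pig]
  16. access kiwi: HIT. Cache (LRU->MRU): [ram bat pear pig kiwi]
  17. access pear: HIT. Cache (LRU->MRU): [ram bat pig kiwi pear]
  18. access pig: HIT. Cache (LRU->MRU): [ram bat kiwi pear pig]
Total: 12 hits, 6 misses, 1 evictions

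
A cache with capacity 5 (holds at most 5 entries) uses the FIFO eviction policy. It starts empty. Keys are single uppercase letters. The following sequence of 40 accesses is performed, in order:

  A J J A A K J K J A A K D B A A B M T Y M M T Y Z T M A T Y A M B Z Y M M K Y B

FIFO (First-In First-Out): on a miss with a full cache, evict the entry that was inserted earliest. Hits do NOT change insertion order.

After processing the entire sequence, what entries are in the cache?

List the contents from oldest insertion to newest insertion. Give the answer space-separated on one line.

Answer: A B M K Y

Derivation:
FIFO simulation (capacity=5):
  1. access A: MISS. Cache (old->new): [A]
  2. access J: MISS. Cache (old->new): [A J]
  3. access J: HIT. Cache (old->new): [A J]
  4. access A: HIT. Cache (old->new): [A J]
  5. access A: HIT. Cache (old->new): [A J]
  6. access K: MISS. Cache (old->new): [A J K]
  7. access J: HIT. Cache (old->new): [A J K]
  8. access K: HIT. Cache (old->new): [A J K]
  9. access J: HIT. Cache (old->new): [A J K]
  10. access A: HIT. Cache (old->new): [A J K]
  11. access A: HIT. Cache (old->new): [A J K]
  12. access K: HIT. Cache (old->new): [A J K]
  13. access D: MISS. Cache (old->new): [A J K D]
  14. access B: MISS. Cache (old->new): [A J K D B]
  15. access A: HIT. Cache (old->new): [A J K D B]
  16. access A: HIT. Cache (old->new): [A J K D B]
  17. access B: HIT. Cache (old->new): [A J K D B]
  18. access M: MISS, evict A. Cache (old->new): [J K D B M]
  19. access T: MISS, evict J. Cache (old->new): [K D B M T]
  20. access Y: MISS, evict K. Cache (old->new): [D B M T Y]
  21. access M: HIT. Cache (old->new): [D B M T Y]
  22. access M: HIT. Cache (old->new): [D B M T Y]
  23. access T: HIT. Cache (old->new): [D B M T Y]
  24. access Y: HIT. Cache (old->new): [D B M T Y]
  25. access Z: MISS, evict D. Cache (old->new): [B M T Y Z]
  26. access T: HIT. Cache (old->new): [B M T Y Z]
  27. access M: HIT. Cache (old->new): [B M T Y Z]
  28. access A: MISS, evict B. Cache (old->new): [M T Y Z A]
  29. access T: HIT. Cache (old->new): [M T Y Z A]
  30. access Y: HIT. Cache (old->new): [M T Y Z A]
  31. access A: HIT. Cache (old->new): [M T Y Z A]
  32. access M: HIT. Cache (old->new): [M T Y Z A]
  33. access B: MISS, evict M. Cache (old->new): [T Y Z A B]
  34. access Z: HIT. Cache (old->new): [T Y Z A B]
  35. access Y: HIT. Cache (old->new): [T Y Z A B]
  36. access M: MISS, evict T. Cache (old->new): [Y Z A B M]
  37. access M: HIT. Cache (old->new): [Y Z A B M]
  38. access K: MISS, evict Y. Cache (old->new): [Z A B M K]
  39. access Y: MISS, evict Z. Cache (old->new): [A B M K Y]
  40. access B: HIT. Cache (old->new): [A B M K Y]
Total: 26 hits, 14 misses, 9 evictions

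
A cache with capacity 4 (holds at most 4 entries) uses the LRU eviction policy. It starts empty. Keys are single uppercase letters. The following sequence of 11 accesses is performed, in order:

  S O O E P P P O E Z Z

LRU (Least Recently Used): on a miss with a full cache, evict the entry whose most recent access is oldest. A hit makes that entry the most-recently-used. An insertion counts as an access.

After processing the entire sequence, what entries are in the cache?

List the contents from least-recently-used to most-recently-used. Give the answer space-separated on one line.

LRU simulation (capacity=4):
  1. access S: MISS. Cache (LRU->MRU): [S]
  2. access O: MISS. Cache (LRU->MRU): [S O]
  3. access O: HIT. Cache (LRU->MRU): [S O]
  4. access E: MISS. Cache (LRU->MRU): [S O E]
  5. access P: MISS. Cache (LRU->MRU): [S O E P]
  6. access P: HIT. Cache (LRU->MRU): [S O E P]
  7. access P: HIT. Cache (LRU->MRU): [S O E P]
  8. access O: HIT. Cache (LRU->MRU): [S E P O]
  9. access E: HIT. Cache (LRU->MRU): [S P O E]
  10. access Z: MISS, evict S. Cache (LRU->MRU): [P O E Z]
  11. access Z: HIT. Cache (LRU->MRU): [P O E Z]
Total: 6 hits, 5 misses, 1 evictions

Answer: P O E Z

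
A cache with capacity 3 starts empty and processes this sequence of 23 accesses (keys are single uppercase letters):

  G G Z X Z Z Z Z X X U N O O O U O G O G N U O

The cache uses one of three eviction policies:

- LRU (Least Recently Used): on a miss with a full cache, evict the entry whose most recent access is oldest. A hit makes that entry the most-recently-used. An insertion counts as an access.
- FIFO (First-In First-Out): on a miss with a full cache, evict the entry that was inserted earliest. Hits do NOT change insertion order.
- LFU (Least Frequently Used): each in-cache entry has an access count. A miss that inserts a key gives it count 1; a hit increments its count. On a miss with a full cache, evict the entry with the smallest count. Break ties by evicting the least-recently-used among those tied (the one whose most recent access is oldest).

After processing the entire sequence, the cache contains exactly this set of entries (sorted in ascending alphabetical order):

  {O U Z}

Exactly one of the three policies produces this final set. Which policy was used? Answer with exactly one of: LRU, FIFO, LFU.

Simulating under each policy and comparing final sets:
  LRU: final set = {N O U} -> differs
  FIFO: final set = {G O U} -> differs
  LFU: final set = {O U Z} -> MATCHES target
Only LFU produces the target set.

Answer: LFU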